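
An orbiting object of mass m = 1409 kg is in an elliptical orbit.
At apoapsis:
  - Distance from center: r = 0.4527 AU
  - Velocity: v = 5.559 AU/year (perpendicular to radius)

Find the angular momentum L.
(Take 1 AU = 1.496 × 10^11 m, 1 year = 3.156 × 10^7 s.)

Convert to SI: r = 0.4527 AU = 6.77239e+10 m; v = 5.559 AU/year = 26350.6 m/s.
Since v is perpendicular to r, L = m · v · r.
L = 1409 · 26350.6 · 6.77239e+10 kg·m²/s ≈ 2.514e+18 kg·m²/s.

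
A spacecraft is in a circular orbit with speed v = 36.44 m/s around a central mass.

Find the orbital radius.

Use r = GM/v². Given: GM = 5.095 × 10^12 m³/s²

For a circular orbit, v² = GM / r, so r = GM / v².
r = 5.095e+12 / (36.44)² m ≈ 3.837e+09 m = 3.837 Gm.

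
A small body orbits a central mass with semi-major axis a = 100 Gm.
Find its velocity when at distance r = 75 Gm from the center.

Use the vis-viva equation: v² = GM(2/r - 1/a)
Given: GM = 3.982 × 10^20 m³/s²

Convert to SI: a = 100 Gm = 1e+11 m; r = 75 Gm = 7.5e+10 m.
Vis-viva: v = √(GM · (2/r − 1/a)).
2/r − 1/a = 2/7.5e+10 − 1/1e+11 = 1.66667e-11 m⁻¹.
v = √(3.982e+20 · 1.66667e-11) m/s ≈ 8.147e+04 m/s = 81.47 km/s.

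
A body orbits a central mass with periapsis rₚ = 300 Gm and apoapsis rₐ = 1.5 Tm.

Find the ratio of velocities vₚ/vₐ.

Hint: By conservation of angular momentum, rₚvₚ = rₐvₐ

Convert to SI: rₚ = 300 Gm = 3e+11 m; rₐ = 1.5 Tm = 1.5e+12 m.
Conservation of angular momentum gives rₚvₚ = rₐvₐ, so vₚ/vₐ = rₐ/rₚ.
vₚ/vₐ = 1.5e+12 / 3e+11 ≈ 5.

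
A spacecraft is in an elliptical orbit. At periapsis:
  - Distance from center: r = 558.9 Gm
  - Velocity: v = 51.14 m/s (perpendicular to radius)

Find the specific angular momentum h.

Convert to SI: r = 558.9 Gm = 5.589e+11 m.
With v perpendicular to r, h = r · v.
h = 5.589e+11 · 51.14 m²/s ≈ 2.858e+13 m²/s.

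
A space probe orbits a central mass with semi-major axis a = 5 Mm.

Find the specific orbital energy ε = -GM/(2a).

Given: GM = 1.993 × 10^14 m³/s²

Convert to SI: a = 5 Mm = 5e+06 m.
ε = −GM / (2a).
ε = −1.993e+14 / (2 · 5e+06) J/kg ≈ -1.993e+07 J/kg = -19.93 MJ/kg.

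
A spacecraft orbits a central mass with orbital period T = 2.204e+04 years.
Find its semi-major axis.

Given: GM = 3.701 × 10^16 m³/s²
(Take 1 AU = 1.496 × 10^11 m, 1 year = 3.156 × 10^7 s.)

Convert to SI: T = 2.204e+04 years = 6.95582e+11 s.
Invert Kepler's third law: a = (GM · T² / (4π²))^(1/3).
Substituting T = 6.95582e+11 s and GM = 3.701e+16 m³/s²:
a = (3.701e+16 · (6.95582e+11)² / (4π²))^(1/3) m
a ≈ 7.683e+12 m = 51.36 AU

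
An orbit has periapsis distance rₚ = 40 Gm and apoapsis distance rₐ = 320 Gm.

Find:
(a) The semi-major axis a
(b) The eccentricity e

Convert to SI: rₚ = 40 Gm = 4e+10 m; rₐ = 320 Gm = 3.2e+11 m.
(a) a = (rₚ + rₐ) / 2 = (4e+10 + 3.2e+11) / 2 ≈ 1.8e+11 m = 180 Gm.
(b) e = (rₐ − rₚ) / (rₐ + rₚ) = (3.2e+11 − 4e+10) / (3.2e+11 + 4e+10) ≈ 0.7778.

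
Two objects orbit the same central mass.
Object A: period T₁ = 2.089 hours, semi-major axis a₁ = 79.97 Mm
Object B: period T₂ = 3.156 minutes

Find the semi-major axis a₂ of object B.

Convert to SI: T₁ = 2.089 hours = 7520.4 s; a₁ = 79.97 Mm = 7.997e+07 m; T₂ = 3.156 minutes = 189.36 s.
Kepler's third law: (T₁/T₂)² = (a₁/a₂)³ ⇒ a₂ = a₁ · (T₂/T₁)^(2/3).
T₂/T₁ = 189.36 / 7520.4 = 0.0251795.
a₂ = 7.997e+07 · (0.0251795)^(2/3) m ≈ 6.87e+06 m = 6.87 Mm.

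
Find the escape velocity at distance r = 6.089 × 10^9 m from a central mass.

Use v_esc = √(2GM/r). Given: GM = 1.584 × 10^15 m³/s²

Escape velocity comes from setting total energy to zero: ½v² − GM/r = 0 ⇒ v_esc = √(2GM / r).
v_esc = √(2 · 1.584e+15 / 6.089e+09) m/s ≈ 721.3 m/s = 721.3 m/s.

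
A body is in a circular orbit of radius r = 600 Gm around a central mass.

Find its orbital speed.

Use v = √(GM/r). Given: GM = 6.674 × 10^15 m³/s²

Convert to SI: r = 600 Gm = 6e+11 m.
For a circular orbit, gravity supplies the centripetal force, so v = √(GM / r).
v = √(6.674e+15 / 6e+11) m/s ≈ 105.5 m/s = 105.5 m/s.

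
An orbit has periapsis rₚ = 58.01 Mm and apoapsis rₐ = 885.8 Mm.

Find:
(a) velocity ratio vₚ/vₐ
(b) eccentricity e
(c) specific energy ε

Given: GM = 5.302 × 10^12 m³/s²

Convert to SI: rₚ = 58.01 Mm = 5.801e+07 m; rₐ = 885.8 Mm = 8.858e+08 m.
(a) Conservation of angular momentum (rₚvₚ = rₐvₐ) gives vₚ/vₐ = rₐ/rₚ = 8.858e+08/5.801e+07 ≈ 15.27
(b) e = (rₐ − rₚ)/(rₐ + rₚ) = (8.858e+08 − 5.801e+07)/(8.858e+08 + 5.801e+07) ≈ 0.8771
(c) With a = (rₚ + rₐ)/2 = 4.71905e+08 m, ε = −GM/(2a) = −5.302e+12/(2 · 4.71905e+08) J/kg ≈ -5618 J/kg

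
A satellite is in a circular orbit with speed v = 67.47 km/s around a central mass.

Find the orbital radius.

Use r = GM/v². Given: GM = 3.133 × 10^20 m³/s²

Convert to SI: v = 67.47 km/s = 67470 m/s.
For a circular orbit, v² = GM / r, so r = GM / v².
r = 3.133e+20 / (67470)² m ≈ 6.882e+10 m = 6.882 × 10^10 m.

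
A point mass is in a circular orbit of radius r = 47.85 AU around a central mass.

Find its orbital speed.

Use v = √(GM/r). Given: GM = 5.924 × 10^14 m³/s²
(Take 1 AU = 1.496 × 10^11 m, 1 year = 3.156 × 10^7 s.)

Convert to SI: r = 47.85 AU = 7.15836e+12 m.
For a circular orbit, gravity supplies the centripetal force, so v = √(GM / r).
v = √(5.924e+14 / 7.15836e+12) m/s ≈ 9.097 m/s = 0.001919 AU/year.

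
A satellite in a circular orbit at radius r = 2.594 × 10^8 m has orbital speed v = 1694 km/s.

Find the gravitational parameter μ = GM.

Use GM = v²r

Convert to SI: v = 1694 km/s = 1.694e+06 m/s.
For a circular orbit v² = GM/r, so GM = v² · r.
GM = (1.694e+06)² · 2.594e+08 m³/s² ≈ 7.444e+20 m³/s² = 7.444 × 10^20 m³/s².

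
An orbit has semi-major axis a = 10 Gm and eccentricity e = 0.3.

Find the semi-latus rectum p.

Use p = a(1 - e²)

Convert to SI: a = 10 Gm = 1e+10 m.
p = a (1 − e²).
p = 1e+10 · (1 − (0.3)²) = 1e+10 · 0.91 ≈ 9.1e+09 m = 9.1 Gm.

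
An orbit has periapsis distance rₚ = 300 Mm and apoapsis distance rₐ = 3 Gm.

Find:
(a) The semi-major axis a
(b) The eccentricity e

Convert to SI: rₚ = 300 Mm = 3e+08 m; rₐ = 3 Gm = 3e+09 m.
(a) a = (rₚ + rₐ) / 2 = (3e+08 + 3e+09) / 2 ≈ 1.65e+09 m = 1.65 Gm.
(b) e = (rₐ − rₚ) / (rₐ + rₚ) = (3e+09 − 3e+08) / (3e+09 + 3e+08) ≈ 0.8182.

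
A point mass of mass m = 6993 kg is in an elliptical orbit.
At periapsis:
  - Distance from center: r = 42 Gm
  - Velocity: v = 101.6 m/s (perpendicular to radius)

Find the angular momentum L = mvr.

Convert to SI: r = 42 Gm = 4.2e+10 m.
Since v is perpendicular to r, L = m · v · r.
L = 6993 · 101.6 · 4.2e+10 kg·m²/s ≈ 2.984e+16 kg·m²/s.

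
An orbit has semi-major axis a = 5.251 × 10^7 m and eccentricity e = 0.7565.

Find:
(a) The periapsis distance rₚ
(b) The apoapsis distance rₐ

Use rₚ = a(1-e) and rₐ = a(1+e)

(a) rₚ = a(1 − e) = 5.251e+07 · (1 − 0.7565) = 5.251e+07 · 0.2435 ≈ 1.279e+07 m = 1.279 × 10^7 m.
(b) rₐ = a(1 + e) = 5.251e+07 · (1 + 0.7565) = 5.251e+07 · 1.7565 ≈ 9.223e+07 m = 9.223 × 10^7 m.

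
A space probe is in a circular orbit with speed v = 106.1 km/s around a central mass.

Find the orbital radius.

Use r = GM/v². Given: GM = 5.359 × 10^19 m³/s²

Convert to SI: v = 106.1 km/s = 106100 m/s.
For a circular orbit, v² = GM / r, so r = GM / v².
r = 5.359e+19 / (106100)² m ≈ 4.761e+09 m = 4.761 Gm.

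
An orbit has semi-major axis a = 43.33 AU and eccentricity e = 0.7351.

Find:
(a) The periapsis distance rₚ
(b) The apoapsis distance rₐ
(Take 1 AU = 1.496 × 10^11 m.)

Convert to SI: a = 43.33 AU = 6.48217e+12 m.
(a) rₚ = a(1 − e) = 6.48217e+12 · (1 − 0.7351) = 6.48217e+12 · 0.2649 ≈ 1.717e+12 m = 11.48 AU.
(b) rₐ = a(1 + e) = 6.48217e+12 · (1 + 0.7351) = 6.48217e+12 · 1.7351 ≈ 1.125e+13 m = 75.18 AU.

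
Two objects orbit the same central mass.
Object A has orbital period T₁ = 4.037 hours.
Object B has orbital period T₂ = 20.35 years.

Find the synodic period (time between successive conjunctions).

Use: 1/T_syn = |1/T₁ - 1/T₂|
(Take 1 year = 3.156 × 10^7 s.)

Convert to SI: T₁ = 4.037 hours = 14533.2 s; T₂ = 20.35 years = 6.42246e+08 s.
T_syn = |T₁ · T₂ / (T₁ − T₂)|.
T_syn = |14533.2 · 6.42246e+08 / (14533.2 − 6.42246e+08)| s ≈ 1.453e+04 s = 4.037 hours.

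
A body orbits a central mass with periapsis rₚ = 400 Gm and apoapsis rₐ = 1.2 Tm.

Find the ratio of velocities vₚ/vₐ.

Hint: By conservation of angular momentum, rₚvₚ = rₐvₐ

Convert to SI: rₚ = 400 Gm = 4e+11 m; rₐ = 1.2 Tm = 1.2e+12 m.
Conservation of angular momentum gives rₚvₚ = rₐvₐ, so vₚ/vₐ = rₐ/rₚ.
vₚ/vₐ = 1.2e+12 / 4e+11 ≈ 3.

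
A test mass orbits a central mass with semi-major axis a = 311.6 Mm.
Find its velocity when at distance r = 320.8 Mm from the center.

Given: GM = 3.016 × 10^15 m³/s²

Convert to SI: a = 311.6 Mm = 3.116e+08 m; r = 320.8 Mm = 3.208e+08 m.
Vis-viva: v = √(GM · (2/r − 1/a)).
2/r − 1/a = 2/3.208e+08 − 1/3.116e+08 = 3.02517e-09 m⁻¹.
v = √(3.016e+15 · 3.02517e-09) m/s ≈ 3021 m/s = 3.021 km/s.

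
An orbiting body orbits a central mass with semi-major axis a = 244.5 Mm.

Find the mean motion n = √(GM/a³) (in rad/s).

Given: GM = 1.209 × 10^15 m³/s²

Convert to SI: a = 244.5 Mm = 2.445e+08 m.
n = √(GM / a³).
n = √(1.209e+15 / (2.445e+08)³) rad/s ≈ 9.095e-06 rad/s.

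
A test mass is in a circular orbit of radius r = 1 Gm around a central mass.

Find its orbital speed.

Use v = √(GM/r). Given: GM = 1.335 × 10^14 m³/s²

Convert to SI: r = 1 Gm = 1e+09 m.
For a circular orbit, gravity supplies the centripetal force, so v = √(GM / r).
v = √(1.335e+14 / 1e+09) m/s ≈ 365.4 m/s = 365.4 m/s.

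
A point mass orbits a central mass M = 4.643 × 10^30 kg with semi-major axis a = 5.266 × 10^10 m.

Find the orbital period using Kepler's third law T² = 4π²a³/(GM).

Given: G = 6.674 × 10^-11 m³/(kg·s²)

GM = G · M = 6.674e-11 · 4.643e+30 = 3.09874e+20 m³/s².
Kepler's third law: T = 2π √(a³ / GM).
Substituting a = 5.266e+10 m and GM = 3.09874e+20 m³/s²:
T = 2π √((5.266e+10)³ / 3.09874e+20) s
T ≈ 4.313e+06 s = 49.92 days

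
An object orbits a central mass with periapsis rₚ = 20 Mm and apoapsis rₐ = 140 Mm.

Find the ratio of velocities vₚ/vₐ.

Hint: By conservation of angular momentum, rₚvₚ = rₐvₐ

Convert to SI: rₚ = 20 Mm = 2e+07 m; rₐ = 140 Mm = 1.4e+08 m.
Conservation of angular momentum gives rₚvₚ = rₐvₐ, so vₚ/vₐ = rₐ/rₚ.
vₚ/vₐ = 1.4e+08 / 2e+07 ≈ 7.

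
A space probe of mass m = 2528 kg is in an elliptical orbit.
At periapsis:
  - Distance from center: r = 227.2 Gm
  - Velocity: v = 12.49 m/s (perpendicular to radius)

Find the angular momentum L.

Convert to SI: r = 227.2 Gm = 2.272e+11 m.
Since v is perpendicular to r, L = m · v · r.
L = 2528 · 12.49 · 2.272e+11 kg·m²/s ≈ 7.174e+15 kg·m²/s.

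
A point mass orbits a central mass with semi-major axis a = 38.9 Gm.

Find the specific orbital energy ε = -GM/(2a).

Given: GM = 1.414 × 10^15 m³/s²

Convert to SI: a = 38.9 Gm = 3.89e+10 m.
ε = −GM / (2a).
ε = −1.414e+15 / (2 · 3.89e+10) J/kg ≈ -1.817e+04 J/kg = -18.17 kJ/kg.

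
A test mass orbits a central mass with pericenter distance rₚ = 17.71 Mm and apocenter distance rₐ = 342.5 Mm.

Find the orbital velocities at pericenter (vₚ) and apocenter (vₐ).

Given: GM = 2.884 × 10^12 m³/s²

Convert to SI: rₚ = 17.71 Mm = 1.771e+07 m; rₐ = 342.5 Mm = 3.425e+08 m.
Use the vis-viva equation v² = GM(2/r − 1/a) with a = (rₚ + rₐ)/2 = (1.771e+07 + 3.425e+08)/2 = 1.80105e+08 m.
vₚ = √(GM · (2/rₚ − 1/a)) = √(2.884e+12 · (2/1.771e+07 − 1/1.80105e+08)) m/s ≈ 556.5 m/s = 556.5 m/s.
vₐ = √(GM · (2/rₐ − 1/a)) = √(2.884e+12 · (2/3.425e+08 − 1/1.80105e+08)) m/s ≈ 28.77 m/s = 28.77 m/s.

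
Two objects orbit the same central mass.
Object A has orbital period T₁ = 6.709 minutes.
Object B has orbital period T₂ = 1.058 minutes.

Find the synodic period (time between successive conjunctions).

Convert to SI: T₁ = 6.709 minutes = 402.54 s; T₂ = 1.058 minutes = 63.48 s.
T_syn = |T₁ · T₂ / (T₁ − T₂)|.
T_syn = |402.54 · 63.48 / (402.54 − 63.48)| s ≈ 75.36 s = 1.256 minutes.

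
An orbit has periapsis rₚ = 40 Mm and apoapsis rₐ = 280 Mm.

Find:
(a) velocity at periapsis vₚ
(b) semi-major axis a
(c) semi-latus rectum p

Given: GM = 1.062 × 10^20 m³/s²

Convert to SI: rₚ = 40 Mm = 4e+07 m; rₐ = 280 Mm = 2.8e+08 m.
(a) With a = (rₚ + rₐ)/2 = 1.6e+08 m, vₚ = √(GM (2/rₚ − 1/a)) = √(1.062e+20 · (2/4e+07 − 1/1.6e+08)) m/s ≈ 2.156e+06 m/s
(b) a = (rₚ + rₐ)/2 = (4e+07 + 2.8e+08)/2 ≈ 1.6e+08 m
(c) From a = (rₚ + rₐ)/2 = 1.6e+08 m and e = (rₐ − rₚ)/(rₐ + rₚ) = 0.75, p = a(1 − e²) = 1.6e+08 · (1 − (0.75)²) ≈ 7e+07 m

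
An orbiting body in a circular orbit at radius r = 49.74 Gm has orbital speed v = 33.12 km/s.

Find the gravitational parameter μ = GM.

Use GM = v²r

Convert to SI: r = 49.74 Gm = 4.974e+10 m; v = 33.12 km/s = 33120 m/s.
For a circular orbit v² = GM/r, so GM = v² · r.
GM = (33120)² · 4.974e+10 m³/s² ≈ 5.456e+19 m³/s² = 5.456 × 10^19 m³/s².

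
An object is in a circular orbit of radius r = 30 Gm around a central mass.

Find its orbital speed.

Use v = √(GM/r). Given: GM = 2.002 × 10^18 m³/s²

Convert to SI: r = 30 Gm = 3e+10 m.
For a circular orbit, gravity supplies the centripetal force, so v = √(GM / r).
v = √(2.002e+18 / 3e+10) m/s ≈ 8169 m/s = 8.169 km/s.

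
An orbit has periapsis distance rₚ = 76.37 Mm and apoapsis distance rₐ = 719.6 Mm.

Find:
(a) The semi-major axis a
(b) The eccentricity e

Convert to SI: rₚ = 76.37 Mm = 7.637e+07 m; rₐ = 719.6 Mm = 7.196e+08 m.
(a) a = (rₚ + rₐ) / 2 = (7.637e+07 + 7.196e+08) / 2 ≈ 3.98e+08 m = 398 Mm.
(b) e = (rₐ − rₚ) / (rₐ + rₚ) = (7.196e+08 − 7.637e+07) / (7.196e+08 + 7.637e+07) ≈ 0.8081.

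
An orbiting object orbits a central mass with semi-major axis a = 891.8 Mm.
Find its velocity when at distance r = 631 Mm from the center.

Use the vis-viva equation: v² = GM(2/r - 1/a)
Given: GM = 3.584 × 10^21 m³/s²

Convert to SI: a = 891.8 Mm = 8.918e+08 m; r = 631 Mm = 6.31e+08 m.
Vis-viva: v = √(GM · (2/r − 1/a)).
2/r − 1/a = 2/6.31e+08 − 1/8.918e+08 = 2.04824e-09 m⁻¹.
v = √(3.584e+21 · 2.04824e-09) m/s ≈ 2.709e+06 m/s = 2709 km/s.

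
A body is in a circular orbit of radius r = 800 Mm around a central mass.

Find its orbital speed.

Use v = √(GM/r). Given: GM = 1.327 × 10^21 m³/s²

Convert to SI: r = 800 Mm = 8e+08 m.
For a circular orbit, gravity supplies the centripetal force, so v = √(GM / r).
v = √(1.327e+21 / 8e+08) m/s ≈ 1.288e+06 m/s = 1288 km/s.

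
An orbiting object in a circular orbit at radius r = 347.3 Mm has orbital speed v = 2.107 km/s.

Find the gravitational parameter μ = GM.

Convert to SI: r = 347.3 Mm = 3.473e+08 m; v = 2.107 km/s = 2107 m/s.
For a circular orbit v² = GM/r, so GM = v² · r.
GM = (2107)² · 3.473e+08 m³/s² ≈ 1.542e+15 m³/s² = 1.542 × 10^15 m³/s².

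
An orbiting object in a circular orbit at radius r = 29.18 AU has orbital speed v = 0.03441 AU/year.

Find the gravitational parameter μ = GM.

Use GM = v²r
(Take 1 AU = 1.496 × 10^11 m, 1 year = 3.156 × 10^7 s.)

Convert to SI: r = 29.18 AU = 4.36533e+12 m; v = 0.03441 AU/year = 163.11 m/s.
For a circular orbit v² = GM/r, so GM = v² · r.
GM = (163.11)² · 4.36533e+12 m³/s² ≈ 1.161e+17 m³/s² = 1.161 × 10^17 m³/s².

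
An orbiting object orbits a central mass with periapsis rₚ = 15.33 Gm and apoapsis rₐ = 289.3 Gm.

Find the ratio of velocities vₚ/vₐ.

Convert to SI: rₚ = 15.33 Gm = 1.533e+10 m; rₐ = 289.3 Gm = 2.893e+11 m.
Conservation of angular momentum gives rₚvₚ = rₐvₐ, so vₚ/vₐ = rₐ/rₚ.
vₚ/vₐ = 2.893e+11 / 1.533e+10 ≈ 18.87.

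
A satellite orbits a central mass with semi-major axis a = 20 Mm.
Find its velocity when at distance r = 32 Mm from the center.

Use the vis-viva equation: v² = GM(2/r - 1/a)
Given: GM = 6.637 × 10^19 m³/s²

Convert to SI: a = 20 Mm = 2e+07 m; r = 32 Mm = 3.2e+07 m.
Vis-viva: v = √(GM · (2/r − 1/a)).
2/r − 1/a = 2/3.2e+07 − 1/2e+07 = 1.25e-08 m⁻¹.
v = √(6.637e+19 · 1.25e-08) m/s ≈ 9.108e+05 m/s = 910.8 km/s.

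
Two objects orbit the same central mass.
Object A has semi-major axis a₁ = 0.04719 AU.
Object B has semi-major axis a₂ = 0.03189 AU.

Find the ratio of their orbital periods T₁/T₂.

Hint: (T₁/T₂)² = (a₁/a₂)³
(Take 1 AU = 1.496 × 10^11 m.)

Convert to SI: a₁ = 0.04719 AU = 7.05962e+09 m; a₂ = 0.03189 AU = 4.77074e+09 m.
From Kepler's third law, (T₁/T₂)² = (a₁/a₂)³, so T₁/T₂ = (a₁/a₂)^(3/2).
a₁/a₂ = 7.05962e+09 / 4.77074e+09 = 1.47977.
T₁/T₂ = (1.47977)^(3/2) ≈ 1.8.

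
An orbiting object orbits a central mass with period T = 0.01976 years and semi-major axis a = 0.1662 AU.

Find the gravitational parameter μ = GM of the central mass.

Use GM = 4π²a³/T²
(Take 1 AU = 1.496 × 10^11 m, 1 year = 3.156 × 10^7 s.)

Convert to SI: T = 0.01976 years = 623626 s; a = 0.1662 AU = 2.48635e+10 m.
GM = 4π² · a³ / T².
GM = 4π² · (2.48635e+10)³ / (623626)² m³/s² ≈ 1.56e+21 m³/s² = 1.56 × 10^21 m³/s².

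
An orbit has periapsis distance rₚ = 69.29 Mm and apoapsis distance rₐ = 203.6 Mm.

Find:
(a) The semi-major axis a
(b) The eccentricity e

Convert to SI: rₚ = 69.29 Mm = 6.929e+07 m; rₐ = 203.6 Mm = 2.036e+08 m.
(a) a = (rₚ + rₐ) / 2 = (6.929e+07 + 2.036e+08) / 2 ≈ 1.364e+08 m = 136.4 Mm.
(b) e = (rₐ − rₚ) / (rₐ + rₚ) = (2.036e+08 − 6.929e+07) / (2.036e+08 + 6.929e+07) ≈ 0.4922.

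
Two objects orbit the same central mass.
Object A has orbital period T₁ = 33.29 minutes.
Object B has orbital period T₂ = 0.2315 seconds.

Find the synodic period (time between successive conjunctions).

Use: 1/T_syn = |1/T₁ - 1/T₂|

Convert to SI: T₁ = 33.29 minutes = 1997.4 s.
T_syn = |T₁ · T₂ / (T₁ − T₂)|.
T_syn = |1997.4 · 0.2315 / (1997.4 − 0.2315)| s ≈ 0.2315 s = 0.2315 seconds.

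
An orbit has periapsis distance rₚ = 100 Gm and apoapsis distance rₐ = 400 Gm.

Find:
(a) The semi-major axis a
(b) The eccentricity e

Convert to SI: rₚ = 100 Gm = 1e+11 m; rₐ = 400 Gm = 4e+11 m.
(a) a = (rₚ + rₐ) / 2 = (1e+11 + 4e+11) / 2 ≈ 2.5e+11 m = 250 Gm.
(b) e = (rₐ − rₚ) / (rₐ + rₚ) = (4e+11 − 1e+11) / (4e+11 + 1e+11) ≈ 0.6.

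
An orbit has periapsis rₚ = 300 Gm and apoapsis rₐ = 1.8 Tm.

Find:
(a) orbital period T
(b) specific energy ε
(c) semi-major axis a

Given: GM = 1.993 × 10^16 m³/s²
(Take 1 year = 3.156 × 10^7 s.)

Convert to SI: rₚ = 300 Gm = 3e+11 m; rₐ = 1.8 Tm = 1.8e+12 m.
(a) With a = (rₚ + rₐ)/2 = 1.05e+12 m, T = 2π √(a³/GM) = 2π √((1.05e+12)³/1.993e+16) s ≈ 4.789e+10 s
(b) With a = (rₚ + rₐ)/2 = 1.05e+12 m, ε = −GM/(2a) = −1.993e+16/(2 · 1.05e+12) J/kg ≈ -9490 J/kg
(c) a = (rₚ + rₐ)/2 = (3e+11 + 1.8e+12)/2 ≈ 1.05e+12 m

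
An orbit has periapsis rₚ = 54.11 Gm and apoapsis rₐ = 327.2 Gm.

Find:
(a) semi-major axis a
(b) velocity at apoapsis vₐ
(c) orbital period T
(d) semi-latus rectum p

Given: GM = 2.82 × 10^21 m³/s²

Convert to SI: rₚ = 54.11 Gm = 5.411e+10 m; rₐ = 327.2 Gm = 3.272e+11 m.
(a) a = (rₚ + rₐ)/2 = (5.411e+10 + 3.272e+11)/2 ≈ 1.907e+11 m
(b) With a = (rₚ + rₐ)/2 = 1.90655e+11 m, vₐ = √(GM (2/rₐ − 1/a)) = √(2.82e+21 · (2/3.272e+11 − 1/1.90655e+11)) m/s ≈ 4.946e+04 m/s
(c) With a = (rₚ + rₐ)/2 = 1.90655e+11 m, T = 2π √(a³/GM) = 2π √((1.90655e+11)³/2.82e+21) s ≈ 9.85e+06 s
(d) From a = (rₚ + rₐ)/2 = 1.90655e+11 m and e = (rₐ − rₚ)/(rₐ + rₚ) = 0.716189, p = a(1 − e²) = 1.90655e+11 · (1 − (0.716189)²) ≈ 9.286e+10 m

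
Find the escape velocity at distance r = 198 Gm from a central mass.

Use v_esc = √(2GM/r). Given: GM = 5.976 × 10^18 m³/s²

Convert to SI: r = 198 Gm = 1.98e+11 m.
Escape velocity comes from setting total energy to zero: ½v² − GM/r = 0 ⇒ v_esc = √(2GM / r).
v_esc = √(2 · 5.976e+18 / 1.98e+11) m/s ≈ 7769 m/s = 7.769 km/s.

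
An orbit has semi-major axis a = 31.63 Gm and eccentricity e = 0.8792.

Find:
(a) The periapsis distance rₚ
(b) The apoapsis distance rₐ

Convert to SI: a = 31.63 Gm = 3.163e+10 m.
(a) rₚ = a(1 − e) = 3.163e+10 · (1 − 0.8792) = 3.163e+10 · 0.1208 ≈ 3.821e+09 m = 3.821 Gm.
(b) rₐ = a(1 + e) = 3.163e+10 · (1 + 0.8792) = 3.163e+10 · 1.8792 ≈ 5.944e+10 m = 59.44 Gm.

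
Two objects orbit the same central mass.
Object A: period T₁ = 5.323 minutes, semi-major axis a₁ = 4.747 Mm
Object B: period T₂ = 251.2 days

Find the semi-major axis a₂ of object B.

Convert to SI: T₁ = 5.323 minutes = 319.38 s; a₁ = 4.747 Mm = 4.747e+06 m; T₂ = 251.2 days = 2.17037e+07 s.
Kepler's third law: (T₁/T₂)² = (a₁/a₂)³ ⇒ a₂ = a₁ · (T₂/T₁)^(2/3).
T₂/T₁ = 2.17037e+07 / 319.38 = 67955.7.
a₂ = 4.747e+06 · (67955.7)^(2/3) m ≈ 7.905e+09 m = 7.905 Gm.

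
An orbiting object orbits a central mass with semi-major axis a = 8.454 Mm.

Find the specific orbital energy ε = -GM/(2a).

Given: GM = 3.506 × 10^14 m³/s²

Convert to SI: a = 8.454 Mm = 8.454e+06 m.
ε = −GM / (2a).
ε = −3.506e+14 / (2 · 8.454e+06) J/kg ≈ -2.074e+07 J/kg = -20.74 MJ/kg.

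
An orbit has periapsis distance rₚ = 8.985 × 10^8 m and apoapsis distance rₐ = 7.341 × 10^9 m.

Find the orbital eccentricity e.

e = (rₐ − rₚ) / (rₐ + rₚ).
e = (7.341e+09 − 8.985e+08) / (7.341e+09 + 8.985e+08) = 6.4425e+09 / 8.2395e+09 ≈ 0.7819.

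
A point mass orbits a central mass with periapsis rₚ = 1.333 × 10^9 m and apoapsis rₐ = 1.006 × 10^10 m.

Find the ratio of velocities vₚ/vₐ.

Conservation of angular momentum gives rₚvₚ = rₐvₐ, so vₚ/vₐ = rₐ/rₚ.
vₚ/vₐ = 1.006e+10 / 1.333e+09 ≈ 7.547.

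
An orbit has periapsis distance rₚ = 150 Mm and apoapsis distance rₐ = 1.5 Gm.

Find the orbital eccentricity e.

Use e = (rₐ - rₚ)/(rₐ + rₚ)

Convert to SI: rₚ = 150 Mm = 1.5e+08 m; rₐ = 1.5 Gm = 1.5e+09 m.
e = (rₐ − rₚ) / (rₐ + rₚ).
e = (1.5e+09 − 1.5e+08) / (1.5e+09 + 1.5e+08) = 1.35e+09 / 1.65e+09 ≈ 0.8182.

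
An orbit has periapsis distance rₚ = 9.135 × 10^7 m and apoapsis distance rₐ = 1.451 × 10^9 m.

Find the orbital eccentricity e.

e = (rₐ − rₚ) / (rₐ + rₚ).
e = (1.451e+09 − 9.135e+07) / (1.451e+09 + 9.135e+07) = 1.35965e+09 / 1.54235e+09 ≈ 0.8815.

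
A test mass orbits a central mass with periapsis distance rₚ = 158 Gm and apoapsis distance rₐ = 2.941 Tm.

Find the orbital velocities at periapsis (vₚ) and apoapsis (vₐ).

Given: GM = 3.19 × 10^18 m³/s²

Convert to SI: rₚ = 158 Gm = 1.58e+11 m; rₐ = 2.941 Tm = 2.941e+12 m.
Use the vis-viva equation v² = GM(2/r − 1/a) with a = (rₚ + rₐ)/2 = (1.58e+11 + 2.941e+12)/2 = 1.5495e+12 m.
vₚ = √(GM · (2/rₚ − 1/a)) = √(3.19e+18 · (2/1.58e+11 − 1/1.5495e+12)) m/s ≈ 6190 m/s = 6.19 km/s.
vₐ = √(GM · (2/rₐ − 1/a)) = √(3.19e+18 · (2/2.941e+12 − 1/1.5495e+12)) m/s ≈ 332.6 m/s = 332.6 m/s.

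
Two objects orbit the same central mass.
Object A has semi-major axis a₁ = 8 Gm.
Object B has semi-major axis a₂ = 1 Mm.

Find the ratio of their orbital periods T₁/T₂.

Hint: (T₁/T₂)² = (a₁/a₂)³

Convert to SI: a₁ = 8 Gm = 8e+09 m; a₂ = 1 Mm = 1e+06 m.
From Kepler's third law, (T₁/T₂)² = (a₁/a₂)³, so T₁/T₂ = (a₁/a₂)^(3/2).
a₁/a₂ = 8e+09 / 1e+06 = 8000.
T₁/T₂ = (8000)^(3/2) ≈ 7.155e+05.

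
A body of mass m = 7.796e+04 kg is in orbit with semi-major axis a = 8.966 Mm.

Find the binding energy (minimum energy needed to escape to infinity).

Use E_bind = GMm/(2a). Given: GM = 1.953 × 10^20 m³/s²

Convert to SI: a = 8.966 Mm = 8.966e+06 m.
Total orbital energy is E = −GMm/(2a); binding energy is E_bind = −E = GMm/(2a).
E_bind = 1.953e+20 · 7.796e+04 / (2 · 8.966e+06) J ≈ 8.491e+17 J = 849.1 PJ.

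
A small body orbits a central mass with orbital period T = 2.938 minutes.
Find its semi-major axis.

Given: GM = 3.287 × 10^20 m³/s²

Convert to SI: T = 2.938 minutes = 176.28 s.
Invert Kepler's third law: a = (GM · T² / (4π²))^(1/3).
Substituting T = 176.28 s and GM = 3.287e+20 m³/s²:
a = (3.287e+20 · (176.28)² / (4π²))^(1/3) m
a ≈ 6.372e+07 m = 63.72 Mm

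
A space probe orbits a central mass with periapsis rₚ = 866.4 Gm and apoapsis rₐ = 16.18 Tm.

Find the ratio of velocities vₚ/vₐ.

Convert to SI: rₚ = 866.4 Gm = 8.664e+11 m; rₐ = 16.18 Tm = 1.618e+13 m.
Conservation of angular momentum gives rₚvₚ = rₐvₐ, so vₚ/vₐ = rₐ/rₚ.
vₚ/vₐ = 1.618e+13 / 8.664e+11 ≈ 18.67.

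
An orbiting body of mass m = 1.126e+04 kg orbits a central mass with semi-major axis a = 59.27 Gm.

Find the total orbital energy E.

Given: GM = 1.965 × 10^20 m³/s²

Convert to SI: a = 59.27 Gm = 5.927e+10 m.
E = −GMm / (2a).
E = −1.965e+20 · 1.126e+04 / (2 · 5.927e+10) J ≈ -1.867e+13 J = -18.67 TJ.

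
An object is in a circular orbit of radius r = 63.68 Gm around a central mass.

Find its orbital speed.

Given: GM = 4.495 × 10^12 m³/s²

Convert to SI: r = 63.68 Gm = 6.368e+10 m.
For a circular orbit, gravity supplies the centripetal force, so v = √(GM / r).
v = √(4.495e+12 / 6.368e+10) m/s ≈ 8.402 m/s = 8.402 m/s.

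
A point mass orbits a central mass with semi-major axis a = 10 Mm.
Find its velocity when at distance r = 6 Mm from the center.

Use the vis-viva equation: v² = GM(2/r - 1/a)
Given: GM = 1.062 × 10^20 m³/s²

Convert to SI: a = 10 Mm = 1e+07 m; r = 6 Mm = 6e+06 m.
Vis-viva: v = √(GM · (2/r − 1/a)).
2/r − 1/a = 2/6e+06 − 1/1e+07 = 2.33333e-07 m⁻¹.
v = √(1.062e+20 · 2.33333e-07) m/s ≈ 4.978e+06 m/s = 4978 km/s.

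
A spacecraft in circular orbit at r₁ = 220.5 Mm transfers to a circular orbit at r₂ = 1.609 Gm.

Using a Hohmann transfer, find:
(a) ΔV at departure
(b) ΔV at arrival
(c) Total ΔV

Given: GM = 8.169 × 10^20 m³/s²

Convert to SI: r₁ = 220.5 Mm = 2.205e+08 m; r₂ = 1.609 Gm = 1.609e+09 m.
Transfer semi-major axis: a_t = (r₁ + r₂)/2 = (2.205e+08 + 1.609e+09)/2 = 9.1475e+08 m.
Circular speeds: v₁ = √(GM/r₁) = 1.92478e+06 m/s, v₂ = √(GM/r₂) = 712535 m/s.
Transfer speeds (vis-viva v² = GM(2/r − 1/a_t)): v₁ᵗ = 2.55274e+06 m/s, v₂ᵗ = 349832 m/s.
(a) ΔV₁ = |v₁ᵗ − v₁| ≈ 6.28e+05 m/s = 628 km/s.
(b) ΔV₂ = |v₂ − v₂ᵗ| ≈ 3.627e+05 m/s = 362.7 km/s.
(c) ΔV_total = ΔV₁ + ΔV₂ ≈ 9.907e+05 m/s = 990.7 km/s.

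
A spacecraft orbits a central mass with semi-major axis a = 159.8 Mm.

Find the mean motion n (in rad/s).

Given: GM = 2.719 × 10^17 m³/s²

Convert to SI: a = 159.8 Mm = 1.598e+08 m.
n = √(GM / a³).
n = √(2.719e+17 / (1.598e+08)³) rad/s ≈ 0.0002581 rad/s.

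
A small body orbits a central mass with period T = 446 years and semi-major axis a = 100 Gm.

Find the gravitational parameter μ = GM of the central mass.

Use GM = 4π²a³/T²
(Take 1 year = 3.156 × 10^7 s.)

Convert to SI: T = 446 years = 1.40758e+10 s; a = 100 Gm = 1e+11 m.
GM = 4π² · a³ / T².
GM = 4π² · (1e+11)³ / (1.40758e+10)² m³/s² ≈ 1.993e+14 m³/s² = 1.993 × 10^14 m³/s².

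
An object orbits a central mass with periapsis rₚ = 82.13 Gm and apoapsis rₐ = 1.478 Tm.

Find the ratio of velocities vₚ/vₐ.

Convert to SI: rₚ = 82.13 Gm = 8.213e+10 m; rₐ = 1.478 Tm = 1.478e+12 m.
Conservation of angular momentum gives rₚvₚ = rₐvₐ, so vₚ/vₐ = rₐ/rₚ.
vₚ/vₐ = 1.478e+12 / 8.213e+10 ≈ 18.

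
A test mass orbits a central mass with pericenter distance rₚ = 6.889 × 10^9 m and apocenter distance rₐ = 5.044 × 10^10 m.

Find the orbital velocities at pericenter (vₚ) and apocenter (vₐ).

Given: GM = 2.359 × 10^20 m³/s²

Use the vis-viva equation v² = GM(2/r − 1/a) with a = (rₚ + rₐ)/2 = (6.889e+09 + 5.044e+10)/2 = 2.86645e+10 m.
vₚ = √(GM · (2/rₚ − 1/a)) = √(2.359e+20 · (2/6.889e+09 − 1/2.86645e+10)) m/s ≈ 2.455e+05 m/s = 245.5 km/s.
vₐ = √(GM · (2/rₐ − 1/a)) = √(2.359e+20 · (2/5.044e+10 − 1/2.86645e+10)) m/s ≈ 3.353e+04 m/s = 33.53 km/s.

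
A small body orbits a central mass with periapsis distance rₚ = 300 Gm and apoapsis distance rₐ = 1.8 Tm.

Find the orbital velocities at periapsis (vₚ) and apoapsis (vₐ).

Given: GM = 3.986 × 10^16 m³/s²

Convert to SI: rₚ = 300 Gm = 3e+11 m; rₐ = 1.8 Tm = 1.8e+12 m.
Use the vis-viva equation v² = GM(2/r − 1/a) with a = (rₚ + rₐ)/2 = (3e+11 + 1.8e+12)/2 = 1.05e+12 m.
vₚ = √(GM · (2/rₚ − 1/a)) = √(3.986e+16 · (2/3e+11 − 1/1.05e+12)) m/s ≈ 477.3 m/s = 477.3 m/s.
vₐ = √(GM · (2/rₐ − 1/a)) = √(3.986e+16 · (2/1.8e+12 − 1/1.05e+12)) m/s ≈ 79.54 m/s = 79.54 m/s.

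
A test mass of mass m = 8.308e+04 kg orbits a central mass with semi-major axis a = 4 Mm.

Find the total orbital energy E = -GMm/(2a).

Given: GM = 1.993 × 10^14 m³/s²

Convert to SI: a = 4 Mm = 4e+06 m.
E = −GMm / (2a).
E = −1.993e+14 · 8.308e+04 / (2 · 4e+06) J ≈ -2.07e+12 J = -2.07 TJ.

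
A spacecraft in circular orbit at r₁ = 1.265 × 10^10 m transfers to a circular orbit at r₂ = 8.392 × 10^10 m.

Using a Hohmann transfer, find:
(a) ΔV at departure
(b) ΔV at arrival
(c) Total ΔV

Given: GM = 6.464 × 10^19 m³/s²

Transfer semi-major axis: a_t = (r₁ + r₂)/2 = (1.265e+10 + 8.392e+10)/2 = 4.8285e+10 m.
Circular speeds: v₁ = √(GM/r₁) = 71483.4 m/s, v₂ = √(GM/r₂) = 27753.5 m/s.
Transfer speeds (vis-viva v² = GM(2/r − 1/a_t)): v₁ᵗ = 94239.3 m/s, v₂ᵗ = 14205.5 m/s.
(a) ΔV₁ = |v₁ᵗ − v₁| ≈ 2.276e+04 m/s = 22.76 km/s.
(b) ΔV₂ = |v₂ − v₂ᵗ| ≈ 1.355e+04 m/s = 13.55 km/s.
(c) ΔV_total = ΔV₁ + ΔV₂ ≈ 3.63e+04 m/s = 36.3 km/s.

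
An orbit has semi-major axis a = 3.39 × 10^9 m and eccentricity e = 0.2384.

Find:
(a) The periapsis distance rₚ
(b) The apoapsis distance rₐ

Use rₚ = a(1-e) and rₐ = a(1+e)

(a) rₚ = a(1 − e) = 3.39e+09 · (1 − 0.2384) = 3.39e+09 · 0.7616 ≈ 2.582e+09 m = 2.582 × 10^9 m.
(b) rₐ = a(1 + e) = 3.39e+09 · (1 + 0.2384) = 3.39e+09 · 1.2384 ≈ 4.198e+09 m = 4.198 × 10^9 m.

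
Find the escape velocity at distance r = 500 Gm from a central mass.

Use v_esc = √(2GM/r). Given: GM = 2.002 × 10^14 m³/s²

Convert to SI: r = 500 Gm = 5e+11 m.
Escape velocity comes from setting total energy to zero: ½v² − GM/r = 0 ⇒ v_esc = √(2GM / r).
v_esc = √(2 · 2.002e+14 / 5e+11) m/s ≈ 28.3 m/s = 28.3 m/s.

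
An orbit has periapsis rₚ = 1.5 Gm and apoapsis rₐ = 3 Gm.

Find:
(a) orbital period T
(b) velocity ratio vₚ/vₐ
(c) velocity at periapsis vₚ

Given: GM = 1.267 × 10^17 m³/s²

Convert to SI: rₚ = 1.5 Gm = 1.5e+09 m; rₐ = 3 Gm = 3e+09 m.
(a) With a = (rₚ + rₐ)/2 = 2.25e+09 m, T = 2π √(a³/GM) = 2π √((2.25e+09)³/1.267e+17) s ≈ 1.884e+06 s
(b) Conservation of angular momentum (rₚvₚ = rₐvₐ) gives vₚ/vₐ = rₐ/rₚ = 3e+09/1.5e+09 ≈ 2
(c) With a = (rₚ + rₐ)/2 = 2.25e+09 m, vₚ = √(GM (2/rₚ − 1/a)) = √(1.267e+17 · (2/1.5e+09 − 1/2.25e+09)) m/s ≈ 1.061e+04 m/s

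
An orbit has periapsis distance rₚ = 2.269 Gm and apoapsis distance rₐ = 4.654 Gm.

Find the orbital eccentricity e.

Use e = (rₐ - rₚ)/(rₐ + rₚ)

Convert to SI: rₚ = 2.269 Gm = 2.269e+09 m; rₐ = 4.654 Gm = 4.654e+09 m.
e = (rₐ − rₚ) / (rₐ + rₚ).
e = (4.654e+09 − 2.269e+09) / (4.654e+09 + 2.269e+09) = 2.385e+09 / 6.923e+09 ≈ 0.3445.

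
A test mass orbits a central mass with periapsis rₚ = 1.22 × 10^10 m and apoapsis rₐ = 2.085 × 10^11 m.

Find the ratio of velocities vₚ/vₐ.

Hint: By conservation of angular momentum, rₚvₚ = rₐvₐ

Conservation of angular momentum gives rₚvₚ = rₐvₐ, so vₚ/vₐ = rₐ/rₚ.
vₚ/vₐ = 2.085e+11 / 1.22e+10 ≈ 17.09.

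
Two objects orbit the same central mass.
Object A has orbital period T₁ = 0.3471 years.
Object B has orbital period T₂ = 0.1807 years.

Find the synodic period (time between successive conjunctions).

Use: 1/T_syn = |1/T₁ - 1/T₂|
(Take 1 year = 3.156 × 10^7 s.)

Convert to SI: T₁ = 0.3471 years = 1.09545e+07 s; T₂ = 0.1807 years = 5.70289e+06 s.
T_syn = |T₁ · T₂ / (T₁ − T₂)|.
T_syn = |1.09545e+07 · 5.70289e+06 / (1.09545e+07 − 5.70289e+06)| s ≈ 1.19e+07 s = 0.3769 years.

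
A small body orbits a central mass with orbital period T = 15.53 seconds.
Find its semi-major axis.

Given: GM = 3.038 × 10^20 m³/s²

Invert Kepler's third law: a = (GM · T² / (4π²))^(1/3).
Substituting T = 15.53 s and GM = 3.038e+20 m³/s²:
a = (3.038e+20 · (15.53)² / (4π²))^(1/3) m
a ≈ 1.229e+07 m = 1.229 × 10^7 m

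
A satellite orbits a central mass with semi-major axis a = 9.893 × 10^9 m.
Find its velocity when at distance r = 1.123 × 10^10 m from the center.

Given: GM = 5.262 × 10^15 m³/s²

Vis-viva: v = √(GM · (2/r − 1/a)).
2/r − 1/a = 2/1.123e+10 − 1/9.893e+09 = 7.70128e-11 m⁻¹.
v = √(5.262e+15 · 7.70128e-11) m/s ≈ 636.6 m/s = 636.6 m/s.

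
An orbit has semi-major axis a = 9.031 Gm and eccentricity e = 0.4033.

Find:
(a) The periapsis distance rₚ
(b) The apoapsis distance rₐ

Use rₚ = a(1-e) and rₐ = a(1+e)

Convert to SI: a = 9.031 Gm = 9.031e+09 m.
(a) rₚ = a(1 − e) = 9.031e+09 · (1 − 0.4033) = 9.031e+09 · 0.5967 ≈ 5.389e+09 m = 5.389 Gm.
(b) rₐ = a(1 + e) = 9.031e+09 · (1 + 0.4033) = 9.031e+09 · 1.4033 ≈ 1.267e+10 m = 12.67 Gm.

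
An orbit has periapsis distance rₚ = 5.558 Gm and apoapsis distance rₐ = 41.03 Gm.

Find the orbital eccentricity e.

Convert to SI: rₚ = 5.558 Gm = 5.558e+09 m; rₐ = 41.03 Gm = 4.103e+10 m.
e = (rₐ − rₚ) / (rₐ + rₚ).
e = (4.103e+10 − 5.558e+09) / (4.103e+10 + 5.558e+09) = 3.5472e+10 / 4.6588e+10 ≈ 0.7614.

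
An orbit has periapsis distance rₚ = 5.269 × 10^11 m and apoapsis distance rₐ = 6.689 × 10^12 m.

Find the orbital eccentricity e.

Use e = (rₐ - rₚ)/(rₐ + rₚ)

e = (rₐ − rₚ) / (rₐ + rₚ).
e = (6.689e+12 − 5.269e+11) / (6.689e+12 + 5.269e+11) = 6.1621e+12 / 7.2159e+12 ≈ 0.854.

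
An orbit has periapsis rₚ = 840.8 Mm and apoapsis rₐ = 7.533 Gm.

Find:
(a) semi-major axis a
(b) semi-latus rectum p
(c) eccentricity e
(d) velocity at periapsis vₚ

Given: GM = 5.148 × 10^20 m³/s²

Convert to SI: rₚ = 840.8 Mm = 8.408e+08 m; rₐ = 7.533 Gm = 7.533e+09 m.
(a) a = (rₚ + rₐ)/2 = (8.408e+08 + 7.533e+09)/2 ≈ 4.187e+09 m
(b) From a = (rₚ + rₐ)/2 = 4.1869e+09 m and e = (rₐ − rₚ)/(rₐ + rₚ) = 0.799183, p = a(1 − e²) = 4.1869e+09 · (1 − (0.799183)²) ≈ 1.513e+09 m
(c) e = (rₐ − rₚ)/(rₐ + rₚ) = (7.533e+09 − 8.408e+08)/(7.533e+09 + 8.408e+08) ≈ 0.7992
(d) With a = (rₚ + rₐ)/2 = 4.1869e+09 m, vₚ = √(GM (2/rₚ − 1/a)) = √(5.148e+20 · (2/8.408e+08 − 1/4.1869e+09)) m/s ≈ 1.05e+06 m/s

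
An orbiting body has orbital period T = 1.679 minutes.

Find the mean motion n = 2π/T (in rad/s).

Convert to SI: T = 1.679 minutes = 100.74 s.
n = 2π / T.
n = 2π / 100.74 s ≈ 0.06237 rad/s.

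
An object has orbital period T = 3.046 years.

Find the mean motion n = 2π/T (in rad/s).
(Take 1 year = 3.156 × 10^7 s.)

Convert to SI: T = 3.046 years = 9.61318e+07 s.
n = 2π / T.
n = 2π / 9.61318e+07 s ≈ 6.536e-08 rad/s.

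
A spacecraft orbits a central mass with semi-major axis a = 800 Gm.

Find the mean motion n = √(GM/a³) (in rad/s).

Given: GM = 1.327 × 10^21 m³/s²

Convert to SI: a = 800 Gm = 8e+11 m.
n = √(GM / a³).
n = √(1.327e+21 / (8e+11)³) rad/s ≈ 5.091e-08 rad/s.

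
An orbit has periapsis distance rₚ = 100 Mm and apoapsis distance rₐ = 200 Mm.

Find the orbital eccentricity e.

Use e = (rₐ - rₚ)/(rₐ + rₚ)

Convert to SI: rₚ = 100 Mm = 1e+08 m; rₐ = 200 Mm = 2e+08 m.
e = (rₐ − rₚ) / (rₐ + rₚ).
e = (2e+08 − 1e+08) / (2e+08 + 1e+08) = 1e+08 / 3e+08 ≈ 0.3333.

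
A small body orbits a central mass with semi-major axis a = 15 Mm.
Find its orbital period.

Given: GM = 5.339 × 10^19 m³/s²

Convert to SI: a = 15 Mm = 1.5e+07 m.
Kepler's third law: T = 2π √(a³ / GM).
Substituting a = 1.5e+07 m and GM = 5.339e+19 m³/s²:
T = 2π √((1.5e+07)³ / 5.339e+19) s
T ≈ 49.96 s = 49.96 seconds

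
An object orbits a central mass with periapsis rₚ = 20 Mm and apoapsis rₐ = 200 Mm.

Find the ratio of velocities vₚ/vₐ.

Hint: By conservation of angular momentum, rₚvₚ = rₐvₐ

Convert to SI: rₚ = 20 Mm = 2e+07 m; rₐ = 200 Mm = 2e+08 m.
Conservation of angular momentum gives rₚvₚ = rₐvₐ, so vₚ/vₐ = rₐ/rₚ.
vₚ/vₐ = 2e+08 / 2e+07 ≈ 10.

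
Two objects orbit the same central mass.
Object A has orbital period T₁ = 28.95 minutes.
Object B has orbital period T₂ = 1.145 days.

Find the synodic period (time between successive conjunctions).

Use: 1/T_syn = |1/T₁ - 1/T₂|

Convert to SI: T₁ = 28.95 minutes = 1737 s; T₂ = 1.145 days = 98928 s.
T_syn = |T₁ · T₂ / (T₁ − T₂)|.
T_syn = |1737 · 98928 / (1737 − 98928)| s ≈ 1768 s = 29.47 minutes.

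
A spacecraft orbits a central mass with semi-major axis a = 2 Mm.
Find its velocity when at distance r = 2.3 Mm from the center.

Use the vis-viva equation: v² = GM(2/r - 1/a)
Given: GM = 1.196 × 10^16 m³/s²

Convert to SI: a = 2 Mm = 2e+06 m; r = 2.3 Mm = 2.3e+06 m.
Vis-viva: v = √(GM · (2/r − 1/a)).
2/r − 1/a = 2/2.3e+06 − 1/2e+06 = 3.69565e-07 m⁻¹.
v = √(1.196e+16 · 3.69565e-07) m/s ≈ 6.648e+04 m/s = 66.48 km/s.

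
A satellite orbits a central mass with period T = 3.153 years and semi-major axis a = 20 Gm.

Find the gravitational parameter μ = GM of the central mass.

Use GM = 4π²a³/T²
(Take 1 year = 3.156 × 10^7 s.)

Convert to SI: T = 3.153 years = 9.95087e+07 s; a = 20 Gm = 2e+10 m.
GM = 4π² · a³ / T².
GM = 4π² · (2e+10)³ / (9.95087e+07)² m³/s² ≈ 3.19e+16 m³/s² = 3.19 × 10^16 m³/s².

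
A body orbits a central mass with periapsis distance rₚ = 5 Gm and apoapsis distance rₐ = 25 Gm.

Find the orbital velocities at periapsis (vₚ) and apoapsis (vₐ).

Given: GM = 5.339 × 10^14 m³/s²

Convert to SI: rₚ = 5 Gm = 5e+09 m; rₐ = 25 Gm = 2.5e+10 m.
Use the vis-viva equation v² = GM(2/r − 1/a) with a = (rₚ + rₐ)/2 = (5e+09 + 2.5e+10)/2 = 1.5e+10 m.
vₚ = √(GM · (2/rₚ − 1/a)) = √(5.339e+14 · (2/5e+09 − 1/1.5e+10)) m/s ≈ 421.9 m/s = 421.9 m/s.
vₐ = √(GM · (2/rₐ − 1/a)) = √(5.339e+14 · (2/2.5e+10 − 1/1.5e+10)) m/s ≈ 84.37 m/s = 84.37 m/s.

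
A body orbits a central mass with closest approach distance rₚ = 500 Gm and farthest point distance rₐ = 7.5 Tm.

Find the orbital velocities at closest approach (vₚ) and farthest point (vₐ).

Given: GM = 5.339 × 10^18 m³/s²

Convert to SI: rₚ = 500 Gm = 5e+11 m; rₐ = 7.5 Tm = 7.5e+12 m.
Use the vis-viva equation v² = GM(2/r − 1/a) with a = (rₚ + rₐ)/2 = (5e+11 + 7.5e+12)/2 = 4e+12 m.
vₚ = √(GM · (2/rₚ − 1/a)) = √(5.339e+18 · (2/5e+11 − 1/4e+12)) m/s ≈ 4475 m/s = 4.475 km/s.
vₐ = √(GM · (2/rₐ − 1/a)) = √(5.339e+18 · (2/7.5e+12 − 1/4e+12)) m/s ≈ 298.3 m/s = 298.3 m/s.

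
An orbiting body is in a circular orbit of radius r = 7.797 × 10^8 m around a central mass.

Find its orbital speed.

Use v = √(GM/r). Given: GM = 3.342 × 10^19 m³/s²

For a circular orbit, gravity supplies the centripetal force, so v = √(GM / r).
v = √(3.342e+19 / 7.797e+08) m/s ≈ 2.07e+05 m/s = 207 km/s.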